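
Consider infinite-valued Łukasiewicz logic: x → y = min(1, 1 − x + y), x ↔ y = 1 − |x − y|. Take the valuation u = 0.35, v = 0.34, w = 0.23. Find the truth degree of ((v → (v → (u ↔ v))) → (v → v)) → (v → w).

u ↔ v = 1 − |0.35 − 0.34| = 1 − 0.01 = 0.99
v → (u ↔ v) = min(1, 1 − 0.34 + 0.99) = min(1, 1.65) = 1.00
v → (v → (u ↔ v)) = min(1, 1 − 0.34 + 1.00) = min(1, 1.66) = 1.00
v → v = min(1, 1 − 0.34 + 0.34) = min(1, 1.00) = 1.00
(v → (v → (u ↔ v))) → (v → v) = min(1, 1 − 1.00 + 1.00) = min(1, 1.00) = 1.00
v → w = min(1, 1 − 0.34 + 0.23) = min(1, 0.89) = 0.89
((v → (v → (u ↔ v))) → (v → v)) → (v → w) = min(1, 1 − 1.00 + 0.89) = min(1, 0.89) = 0.89

0.89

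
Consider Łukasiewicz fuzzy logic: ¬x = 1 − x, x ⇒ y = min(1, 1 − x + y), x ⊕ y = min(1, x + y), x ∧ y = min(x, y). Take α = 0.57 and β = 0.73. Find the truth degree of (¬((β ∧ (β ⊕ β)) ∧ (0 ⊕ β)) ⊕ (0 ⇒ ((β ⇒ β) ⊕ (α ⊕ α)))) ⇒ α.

β ⊕ β = min(1, 0.73 + 0.73) = min(1, 1.46) = 1.00
β ∧ (β ⊕ β) = min(0.73, 1.00) = 0.73
0 ⊕ β = min(1, 0.00 + 0.73) = min(1, 0.73) = 0.73
(β ∧ (β ⊕ β)) ∧ (0 ⊕ β) = min(0.73, 0.73) = 0.73
¬((β ∧ (β ⊕ β)) ∧ (0 ⊕ β)) = 1 − 0.73 = 0.27
β ⇒ β = min(1, 1 − 0.73 + 0.73) = min(1, 1.00) = 1.00
α ⊕ α = min(1, 0.57 + 0.57) = min(1, 1.14) = 1.00
(β ⇒ β) ⊕ (α ⊕ α) = min(1, 1.00 + 1.00) = min(1, 2.00) = 1.00
0 ⇒ ((β ⇒ β) ⊕ (α ⊕ α)) = min(1, 1 − 0.00 + 1.00) = min(1, 2.00) = 1.00
¬((β ∧ (β ⊕ β)) ∧ (0 ⊕ β)) ⊕ (0 ⇒ ((β ⇒ β) ⊕ (α ⊕ α))) = min(1, 0.27 + 1.00) = min(1, 1.27) = 1.00
(¬((β ∧ (β ⊕ β)) ∧ (0 ⊕ β)) ⊕ (0 ⇒ ((β ⇒ β) ⊕ (α ⊕ α)))) ⇒ α = min(1, 1 − 1.00 + 0.57) = min(1, 0.57) = 0.57

0.57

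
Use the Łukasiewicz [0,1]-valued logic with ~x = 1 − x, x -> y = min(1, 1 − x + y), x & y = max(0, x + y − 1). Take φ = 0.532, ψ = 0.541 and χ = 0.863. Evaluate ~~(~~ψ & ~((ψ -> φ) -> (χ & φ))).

0.137

~ψ = 1 − 0.541 = 0.459
~~ψ = 1 − 0.459 = 0.541
ψ -> φ = min(1, 1 − 0.541 + 0.532) = min(1, 0.991) = 0.991
χ & φ = max(0, 0.863 + 0.532 − 1) = max(0, 0.395) = 0.395
(ψ -> φ) -> (χ & φ) = min(1, 1 − 0.991 + 0.395) = min(1, 0.404) = 0.404
~((ψ -> φ) -> (χ & φ)) = 1 − 0.404 = 0.596
~~ψ & ~((ψ -> φ) -> (χ & φ)) = max(0, 0.541 + 0.596 − 1) = max(0, 0.137) = 0.137
~(~~ψ & ~((ψ -> φ) -> (χ & φ))) = 1 − 0.137 = 0.863
~~(~~ψ & ~((ψ -> φ) -> (χ & φ))) = 1 − 0.863 = 0.137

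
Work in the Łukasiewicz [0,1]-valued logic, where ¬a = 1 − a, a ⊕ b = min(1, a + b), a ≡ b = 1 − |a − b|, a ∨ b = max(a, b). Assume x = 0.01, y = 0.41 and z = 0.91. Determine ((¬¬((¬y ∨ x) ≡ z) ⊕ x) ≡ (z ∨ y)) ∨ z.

0.91

¬y = 1 − 0.41 = 0.59
¬y ∨ x = max(0.59, 0.01) = 0.59
(¬y ∨ x) ≡ z = 1 − |0.59 − 0.91| = 1 − 0.32 = 0.68
¬((¬y ∨ x) ≡ z) = 1 − 0.68 = 0.32
¬¬((¬y ∨ x) ≡ z) = 1 − 0.32 = 0.68
¬¬((¬y ∨ x) ≡ z) ⊕ x = min(1, 0.68 + 0.01) = min(1, 0.69) = 0.69
z ∨ y = max(0.91, 0.41) = 0.91
(¬¬((¬y ∨ x) ≡ z) ⊕ x) ≡ (z ∨ y) = 1 − |0.69 − 0.91| = 1 − 0.22 = 0.78
((¬¬((¬y ∨ x) ≡ z) ⊕ x) ≡ (z ∨ y)) ∨ z = max(0.78, 0.91) = 0.91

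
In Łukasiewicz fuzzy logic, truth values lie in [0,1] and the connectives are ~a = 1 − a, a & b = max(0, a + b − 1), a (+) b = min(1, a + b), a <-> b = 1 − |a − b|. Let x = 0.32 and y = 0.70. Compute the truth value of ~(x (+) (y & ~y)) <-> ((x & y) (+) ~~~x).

0.98

~y = 1 − 0.70 = 0.30
y & ~y = max(0, 0.70 + 0.30 − 1) = max(0, 0.00) = 0.00
x (+) (y & ~y) = min(1, 0.32 + 0.00) = min(1, 0.32) = 0.32
~(x (+) (y & ~y)) = 1 − 0.32 = 0.68
x & y = max(0, 0.32 + 0.70 − 1) = max(0, 0.02) = 0.02
~x = 1 − 0.32 = 0.68
~~x = 1 − 0.68 = 0.32
~~~x = 1 − 0.32 = 0.68
(x & y) (+) ~~~x = min(1, 0.02 + 0.68) = min(1, 0.70) = 0.70
~(x (+) (y & ~y)) <-> ((x & y) (+) ~~~x) = 1 − |0.68 − 0.70| = 1 − 0.02 = 0.98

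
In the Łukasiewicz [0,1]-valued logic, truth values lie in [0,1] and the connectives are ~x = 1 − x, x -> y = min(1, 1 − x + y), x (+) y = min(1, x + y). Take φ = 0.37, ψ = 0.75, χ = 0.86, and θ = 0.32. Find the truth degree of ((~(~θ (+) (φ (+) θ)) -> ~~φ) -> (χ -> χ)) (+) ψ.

1.00

~θ = 1 − 0.32 = 0.68
φ (+) θ = min(1, 0.37 + 0.32) = min(1, 0.69) = 0.69
~θ (+) (φ (+) θ) = min(1, 0.68 + 0.69) = min(1, 1.37) = 1.00
~(~θ (+) (φ (+) θ)) = 1 − 1.00 = 0.00
~φ = 1 − 0.37 = 0.63
~~φ = 1 − 0.63 = 0.37
~(~θ (+) (φ (+) θ)) -> ~~φ = min(1, 1 − 0.00 + 0.37) = min(1, 1.37) = 1.00
χ -> χ = min(1, 1 − 0.86 + 0.86) = min(1, 1.00) = 1.00
(~(~θ (+) (φ (+) θ)) -> ~~φ) -> (χ -> χ) = min(1, 1 − 1.00 + 1.00) = min(1, 1.00) = 1.00
((~(~θ (+) (φ (+) θ)) -> ~~φ) -> (χ -> χ)) (+) ψ = min(1, 1.00 + 0.75) = min(1, 1.75) = 1.00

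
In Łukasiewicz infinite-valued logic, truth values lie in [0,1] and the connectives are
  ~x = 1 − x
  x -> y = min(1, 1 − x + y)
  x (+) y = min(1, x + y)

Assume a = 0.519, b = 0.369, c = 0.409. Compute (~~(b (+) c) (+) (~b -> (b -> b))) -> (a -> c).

b (+) c = min(1, 0.369 + 0.409) = min(1, 0.778) = 0.778
~(b (+) c) = 1 − 0.778 = 0.222
~~(b (+) c) = 1 − 0.222 = 0.778
~b = 1 − 0.369 = 0.631
b -> b = min(1, 1 − 0.369 + 0.369) = min(1, 1.000) = 1.000
~b -> (b -> b) = min(1, 1 − 0.631 + 1.000) = min(1, 1.369) = 1.000
~~(b (+) c) (+) (~b -> (b -> b)) = min(1, 0.778 + 1.000) = min(1, 1.778) = 1.000
a -> c = min(1, 1 − 0.519 + 0.409) = min(1, 0.890) = 0.890
(~~(b (+) c) (+) (~b -> (b -> b))) -> (a -> c) = min(1, 1 − 1.000 + 0.890) = min(1, 0.890) = 0.890

0.890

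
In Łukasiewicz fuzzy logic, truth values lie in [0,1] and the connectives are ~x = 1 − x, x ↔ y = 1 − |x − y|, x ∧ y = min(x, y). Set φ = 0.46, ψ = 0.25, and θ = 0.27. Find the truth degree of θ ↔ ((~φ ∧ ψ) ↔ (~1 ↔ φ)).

~φ = 1 − 0.46 = 0.54
~φ ∧ ψ = min(0.54, 0.25) = 0.25
~1 = 1 − 1.00 = 0.00
~1 ↔ φ = 1 − |0.00 − 0.46| = 1 − 0.46 = 0.54
(~φ ∧ ψ) ↔ (~1 ↔ φ) = 1 − |0.25 − 0.54| = 1 − 0.29 = 0.71
θ ↔ ((~φ ∧ ψ) ↔ (~1 ↔ φ)) = 1 − |0.27 − 0.71| = 1 − 0.44 = 0.56

0.56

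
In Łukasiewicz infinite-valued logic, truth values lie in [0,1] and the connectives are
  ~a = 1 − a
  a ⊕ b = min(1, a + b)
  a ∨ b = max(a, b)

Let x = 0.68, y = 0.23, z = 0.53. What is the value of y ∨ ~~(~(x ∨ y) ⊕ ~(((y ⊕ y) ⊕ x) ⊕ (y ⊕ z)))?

0.32

x ∨ y = max(0.68, 0.23) = 0.68
~(x ∨ y) = 1 − 0.68 = 0.32
y ⊕ y = min(1, 0.23 + 0.23) = min(1, 0.46) = 0.46
(y ⊕ y) ⊕ x = min(1, 0.46 + 0.68) = min(1, 1.14) = 1.00
y ⊕ z = min(1, 0.23 + 0.53) = min(1, 0.76) = 0.76
((y ⊕ y) ⊕ x) ⊕ (y ⊕ z) = min(1, 1.00 + 0.76) = min(1, 1.76) = 1.00
~(((y ⊕ y) ⊕ x) ⊕ (y ⊕ z)) = 1 − 1.00 = 0.00
~(x ∨ y) ⊕ ~(((y ⊕ y) ⊕ x) ⊕ (y ⊕ z)) = min(1, 0.32 + 0.00) = min(1, 0.32) = 0.32
~(~(x ∨ y) ⊕ ~(((y ⊕ y) ⊕ x) ⊕ (y ⊕ z))) = 1 − 0.32 = 0.68
~~(~(x ∨ y) ⊕ ~(((y ⊕ y) ⊕ x) ⊕ (y ⊕ z))) = 1 − 0.68 = 0.32
y ∨ ~~(~(x ∨ y) ⊕ ~(((y ⊕ y) ⊕ x) ⊕ (y ⊕ z))) = max(0.23, 0.32) = 0.32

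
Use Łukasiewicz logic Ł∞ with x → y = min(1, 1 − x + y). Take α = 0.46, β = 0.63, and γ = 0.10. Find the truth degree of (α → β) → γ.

α → β = min(1, 1 − 0.46 + 0.63) = min(1, 1.17) = 1.00
(α → β) → γ = min(1, 1 − 1.00 + 0.10) = min(1, 0.10) = 0.10

0.10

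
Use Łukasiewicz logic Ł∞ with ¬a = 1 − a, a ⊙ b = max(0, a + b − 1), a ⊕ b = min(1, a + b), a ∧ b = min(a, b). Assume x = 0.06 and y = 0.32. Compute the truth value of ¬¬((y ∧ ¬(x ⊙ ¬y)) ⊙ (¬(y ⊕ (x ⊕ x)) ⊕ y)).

0.20

¬y = 1 − 0.32 = 0.68
x ⊙ ¬y = max(0, 0.06 + 0.68 − 1) = max(0, -0.26) = 0.00
¬(x ⊙ ¬y) = 1 − 0.00 = 1.00
y ∧ ¬(x ⊙ ¬y) = min(0.32, 1.00) = 0.32
x ⊕ x = min(1, 0.06 + 0.06) = min(1, 0.12) = 0.12
y ⊕ (x ⊕ x) = min(1, 0.32 + 0.12) = min(1, 0.44) = 0.44
¬(y ⊕ (x ⊕ x)) = 1 − 0.44 = 0.56
¬(y ⊕ (x ⊕ x)) ⊕ y = min(1, 0.56 + 0.32) = min(1, 0.88) = 0.88
(y ∧ ¬(x ⊙ ¬y)) ⊙ (¬(y ⊕ (x ⊕ x)) ⊕ y) = max(0, 0.32 + 0.88 − 1) = max(0, 0.20) = 0.20
¬((y ∧ ¬(x ⊙ ¬y)) ⊙ (¬(y ⊕ (x ⊕ x)) ⊕ y)) = 1 − 0.20 = 0.80
¬¬((y ∧ ¬(x ⊙ ¬y)) ⊙ (¬(y ⊕ (x ⊕ x)) ⊕ y)) = 1 − 0.80 = 0.20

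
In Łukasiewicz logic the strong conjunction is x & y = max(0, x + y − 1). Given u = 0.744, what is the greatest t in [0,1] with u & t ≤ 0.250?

The residuum of the Łukasiewicz t-norm gives the supremum: min(1, 1 − 0.744 + 0.250).
1 − 0.744 + 0.250 = 0.506, so t = min(1, 0.506) = 0.506.
Check: 0.744 & 0.506 = max(0, 0.250) = 0.250 ≤ 0.250.

0.506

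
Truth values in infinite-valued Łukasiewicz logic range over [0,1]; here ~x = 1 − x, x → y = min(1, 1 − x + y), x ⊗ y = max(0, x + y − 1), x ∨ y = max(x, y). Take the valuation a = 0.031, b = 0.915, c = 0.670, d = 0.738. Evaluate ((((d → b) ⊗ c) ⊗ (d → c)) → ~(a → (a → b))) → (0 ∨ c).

d → b = min(1, 1 − 0.738 + 0.915) = min(1, 1.177) = 1.000
(d → b) ⊗ c = max(0, 1.000 + 0.670 − 1) = max(0, 0.670) = 0.670
d → c = min(1, 1 − 0.738 + 0.670) = min(1, 0.932) = 0.932
((d → b) ⊗ c) ⊗ (d → c) = max(0, 0.670 + 0.932 − 1) = max(0, 0.602) = 0.602
a → b = min(1, 1 − 0.031 + 0.915) = min(1, 1.884) = 1.000
a → (a → b) = min(1, 1 − 0.031 + 1.000) = min(1, 1.969) = 1.000
~(a → (a → b)) = 1 − 1.000 = 0.000
(((d → b) ⊗ c) ⊗ (d → c)) → ~(a → (a → b)) = min(1, 1 − 0.602 + 0.000) = min(1, 0.398) = 0.398
0 ∨ c = max(0.000, 0.670) = 0.670
((((d → b) ⊗ c) ⊗ (d → c)) → ~(a → (a → b))) → (0 ∨ c) = min(1, 1 − 0.398 + 0.670) = min(1, 1.272) = 1.000

1.000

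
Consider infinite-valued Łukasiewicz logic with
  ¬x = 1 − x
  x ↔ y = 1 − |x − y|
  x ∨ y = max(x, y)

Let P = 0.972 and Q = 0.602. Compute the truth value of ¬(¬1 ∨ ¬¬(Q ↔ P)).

0.370

¬1 = 1 − 1.000 = 0.000
Q ↔ P = 1 − |0.602 − 0.972| = 1 − 0.370 = 0.630
¬(Q ↔ P) = 1 − 0.630 = 0.370
¬¬(Q ↔ P) = 1 − 0.370 = 0.630
¬1 ∨ ¬¬(Q ↔ P) = max(0.000, 0.630) = 0.630
¬(¬1 ∨ ¬¬(Q ↔ P)) = 1 − 0.630 = 0.370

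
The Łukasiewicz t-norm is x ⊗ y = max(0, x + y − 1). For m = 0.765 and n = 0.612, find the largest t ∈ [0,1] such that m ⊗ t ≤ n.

The residuum of the Łukasiewicz t-norm gives the supremum: min(1, 1 − 0.765 + 0.612).
1 − 0.765 + 0.612 = 0.847, so t = min(1, 0.847) = 0.847.
Check: 0.765 ⊗ 0.847 = max(0, 0.612) = 0.612 ≤ 0.612.

0.847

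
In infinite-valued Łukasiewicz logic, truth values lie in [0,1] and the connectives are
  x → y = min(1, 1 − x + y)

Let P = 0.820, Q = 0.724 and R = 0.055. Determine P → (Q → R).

Q → R = min(1, 1 − 0.724 + 0.055) = min(1, 0.331) = 0.331
P → (Q → R) = min(1, 1 − 0.820 + 0.331) = min(1, 0.511) = 0.511

0.511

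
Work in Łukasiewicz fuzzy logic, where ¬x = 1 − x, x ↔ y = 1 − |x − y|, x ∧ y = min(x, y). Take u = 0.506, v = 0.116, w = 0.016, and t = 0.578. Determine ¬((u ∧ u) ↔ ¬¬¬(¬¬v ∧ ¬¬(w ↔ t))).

0.378

u ∧ u = min(0.506, 0.506) = 0.506
¬v = 1 − 0.116 = 0.884
¬¬v = 1 − 0.884 = 0.116
w ↔ t = 1 − |0.016 − 0.578| = 1 − 0.562 = 0.438
¬(w ↔ t) = 1 − 0.438 = 0.562
¬¬(w ↔ t) = 1 − 0.562 = 0.438
¬¬v ∧ ¬¬(w ↔ t) = min(0.116, 0.438) = 0.116
¬(¬¬v ∧ ¬¬(w ↔ t)) = 1 − 0.116 = 0.884
¬¬(¬¬v ∧ ¬¬(w ↔ t)) = 1 − 0.884 = 0.116
¬¬¬(¬¬v ∧ ¬¬(w ↔ t)) = 1 − 0.116 = 0.884
(u ∧ u) ↔ ¬¬¬(¬¬v ∧ ¬¬(w ↔ t)) = 1 − |0.506 − 0.884| = 1 − 0.378 = 0.622
¬((u ∧ u) ↔ ¬¬¬(¬¬v ∧ ¬¬(w ↔ t))) = 1 − 0.622 = 0.378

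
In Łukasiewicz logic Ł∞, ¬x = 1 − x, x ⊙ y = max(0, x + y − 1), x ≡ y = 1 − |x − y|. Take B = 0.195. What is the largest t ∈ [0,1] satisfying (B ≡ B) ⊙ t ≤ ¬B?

0.805

B ≡ B = 1 − |0.195 − 0.195| = 1 − 0.000 = 1.000
So the left factor is B ≡ B = 1.000.
¬B = 1 − 0.195 = 0.805
So the right-hand bound is ¬B = 0.805.
The residuum of the Łukasiewicz t-norm gives the supremum: min(1, 1 − 1.000 + 0.805).
1 − 1.000 + 0.805 = 0.805, so t = min(1, 0.805) = 0.805.
Check: 1.000 ⊙ 0.805 = max(0, 0.805) = 0.805 ≤ 0.805.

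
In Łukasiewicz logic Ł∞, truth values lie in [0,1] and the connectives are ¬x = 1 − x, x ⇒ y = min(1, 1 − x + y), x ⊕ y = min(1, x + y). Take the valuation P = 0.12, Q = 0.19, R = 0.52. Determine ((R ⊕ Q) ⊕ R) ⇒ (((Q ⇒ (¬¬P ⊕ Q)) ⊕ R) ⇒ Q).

0.19

R ⊕ Q = min(1, 0.52 + 0.19) = min(1, 0.71) = 0.71
(R ⊕ Q) ⊕ R = min(1, 0.71 + 0.52) = min(1, 1.23) = 1.00
¬P = 1 − 0.12 = 0.88
¬¬P = 1 − 0.88 = 0.12
¬¬P ⊕ Q = min(1, 0.12 + 0.19) = min(1, 0.31) = 0.31
Q ⇒ (¬¬P ⊕ Q) = min(1, 1 − 0.19 + 0.31) = min(1, 1.12) = 1.00
(Q ⇒ (¬¬P ⊕ Q)) ⊕ R = min(1, 1.00 + 0.52) = min(1, 1.52) = 1.00
((Q ⇒ (¬¬P ⊕ Q)) ⊕ R) ⇒ Q = min(1, 1 − 1.00 + 0.19) = min(1, 0.19) = 0.19
((R ⊕ Q) ⊕ R) ⇒ (((Q ⇒ (¬¬P ⊕ Q)) ⊕ R) ⇒ Q) = min(1, 1 − 1.00 + 0.19) = min(1, 0.19) = 0.19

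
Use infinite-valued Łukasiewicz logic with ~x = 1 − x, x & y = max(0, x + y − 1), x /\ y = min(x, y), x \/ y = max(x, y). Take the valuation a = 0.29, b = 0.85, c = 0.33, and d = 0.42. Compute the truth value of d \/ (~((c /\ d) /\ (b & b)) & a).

0.42

c /\ d = min(0.33, 0.42) = 0.33
b & b = max(0, 0.85 + 0.85 − 1) = max(0, 0.70) = 0.70
(c /\ d) /\ (b & b) = min(0.33, 0.70) = 0.33
~((c /\ d) /\ (b & b)) = 1 − 0.33 = 0.67
~((c /\ d) /\ (b & b)) & a = max(0, 0.67 + 0.29 − 1) = max(0, -0.04) = 0.00
d \/ (~((c /\ d) /\ (b & b)) & a) = max(0.42, 0.00) = 0.42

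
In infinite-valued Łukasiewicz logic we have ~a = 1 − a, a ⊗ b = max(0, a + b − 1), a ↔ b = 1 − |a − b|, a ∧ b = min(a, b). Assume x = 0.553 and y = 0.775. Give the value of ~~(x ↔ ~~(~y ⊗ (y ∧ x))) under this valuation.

~y = 1 − 0.775 = 0.225
y ∧ x = min(0.775, 0.553) = 0.553
~y ⊗ (y ∧ x) = max(0, 0.225 + 0.553 − 1) = max(0, -0.222) = 0.000
~(~y ⊗ (y ∧ x)) = 1 − 0.000 = 1.000
~~(~y ⊗ (y ∧ x)) = 1 − 1.000 = 0.000
x ↔ ~~(~y ⊗ (y ∧ x)) = 1 − |0.553 − 0.000| = 1 − 0.553 = 0.447
~(x ↔ ~~(~y ⊗ (y ∧ x))) = 1 − 0.447 = 0.553
~~(x ↔ ~~(~y ⊗ (y ∧ x))) = 1 − 0.553 = 0.447

0.447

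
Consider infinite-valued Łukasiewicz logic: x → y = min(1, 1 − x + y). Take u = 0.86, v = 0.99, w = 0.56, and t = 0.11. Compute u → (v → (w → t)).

w → t = min(1, 1 − 0.56 + 0.11) = min(1, 0.55) = 0.55
v → (w → t) = min(1, 1 − 0.99 + 0.55) = min(1, 0.56) = 0.56
u → (v → (w → t)) = min(1, 1 − 0.86 + 0.56) = min(1, 0.70) = 0.70

0.70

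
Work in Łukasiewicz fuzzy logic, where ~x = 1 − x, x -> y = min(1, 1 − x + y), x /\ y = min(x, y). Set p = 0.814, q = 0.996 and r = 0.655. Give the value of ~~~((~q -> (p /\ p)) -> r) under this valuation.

~q = 1 − 0.996 = 0.004
p /\ p = min(0.814, 0.814) = 0.814
~q -> (p /\ p) = min(1, 1 − 0.004 + 0.814) = min(1, 1.810) = 1.000
(~q -> (p /\ p)) -> r = min(1, 1 − 1.000 + 0.655) = min(1, 0.655) = 0.655
~((~q -> (p /\ p)) -> r) = 1 − 0.655 = 0.345
~~((~q -> (p /\ p)) -> r) = 1 − 0.345 = 0.655
~~~((~q -> (p /\ p)) -> r) = 1 − 0.655 = 0.345

0.345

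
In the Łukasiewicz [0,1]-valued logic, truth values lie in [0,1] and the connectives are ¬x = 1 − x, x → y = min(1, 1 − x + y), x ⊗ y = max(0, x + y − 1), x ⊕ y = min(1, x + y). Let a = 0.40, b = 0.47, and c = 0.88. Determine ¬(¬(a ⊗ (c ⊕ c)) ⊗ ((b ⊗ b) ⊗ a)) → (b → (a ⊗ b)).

0.53

c ⊕ c = min(1, 0.88 + 0.88) = min(1, 1.76) = 1.00
a ⊗ (c ⊕ c) = max(0, 0.40 + 1.00 − 1) = max(0, 0.40) = 0.40
¬(a ⊗ (c ⊕ c)) = 1 − 0.40 = 0.60
b ⊗ b = max(0, 0.47 + 0.47 − 1) = max(0, -0.06) = 0.00
(b ⊗ b) ⊗ a = max(0, 0.00 + 0.40 − 1) = max(0, -0.60) = 0.00
¬(a ⊗ (c ⊕ c)) ⊗ ((b ⊗ b) ⊗ a) = max(0, 0.60 + 0.00 − 1) = max(0, -0.40) = 0.00
¬(¬(a ⊗ (c ⊕ c)) ⊗ ((b ⊗ b) ⊗ a)) = 1 − 0.00 = 1.00
a ⊗ b = max(0, 0.40 + 0.47 − 1) = max(0, -0.13) = 0.00
b → (a ⊗ b) = min(1, 1 − 0.47 + 0.00) = min(1, 0.53) = 0.53
¬(¬(a ⊗ (c ⊕ c)) ⊗ ((b ⊗ b) ⊗ a)) → (b → (a ⊗ b)) = min(1, 1 − 1.00 + 0.53) = min(1, 0.53) = 0.53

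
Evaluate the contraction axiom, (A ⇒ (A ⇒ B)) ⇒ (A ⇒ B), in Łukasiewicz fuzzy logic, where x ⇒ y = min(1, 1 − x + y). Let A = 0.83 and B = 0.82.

0.99

A ⇒ B = min(1, 1 − 0.83 + 0.82) = min(1, 0.99) = 0.99
A ⇒ (A ⇒ B) = min(1, 1 − 0.83 + 0.99) = min(1, 1.16) = 1.00
(A ⇒ (A ⇒ B)) ⇒ (A ⇒ B) = min(1, 1 − 1.00 + 0.99) = min(1, 0.99) = 0.99
(The value 0.99 < 1 shows this instance is not satisfied; fails in Ł∞ (the t-norm is not idempotent).)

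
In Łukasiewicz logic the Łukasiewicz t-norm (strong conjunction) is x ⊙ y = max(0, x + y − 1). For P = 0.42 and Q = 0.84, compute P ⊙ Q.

P ⊙ Q = max(0, 0.42 + 0.84 − 1) = max(0, 0.26) = 0.26
For comparison, the Gödel (minimum) t-norm min(x, y) would give 0.42.

0.26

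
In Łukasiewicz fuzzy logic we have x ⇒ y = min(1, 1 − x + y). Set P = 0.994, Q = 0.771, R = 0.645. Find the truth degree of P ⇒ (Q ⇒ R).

Q ⇒ R = min(1, 1 − 0.771 + 0.645) = min(1, 0.874) = 0.874
P ⇒ (Q ⇒ R) = min(1, 1 − 0.994 + 0.874) = min(1, 0.880) = 0.880

0.880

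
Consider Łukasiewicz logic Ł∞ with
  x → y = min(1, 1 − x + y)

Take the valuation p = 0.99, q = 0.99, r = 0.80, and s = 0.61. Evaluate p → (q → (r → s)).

0.83

r → s = min(1, 1 − 0.80 + 0.61) = min(1, 0.81) = 0.81
q → (r → s) = min(1, 1 − 0.99 + 0.81) = min(1, 0.82) = 0.82
p → (q → (r → s)) = min(1, 1 − 0.99 + 0.82) = min(1, 0.83) = 0.83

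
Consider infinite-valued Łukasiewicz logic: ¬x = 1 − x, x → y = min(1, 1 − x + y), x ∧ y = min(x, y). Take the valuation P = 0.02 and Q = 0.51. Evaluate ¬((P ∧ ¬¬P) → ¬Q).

¬P = 1 − 0.02 = 0.98
¬¬P = 1 − 0.98 = 0.02
P ∧ ¬¬P = min(0.02, 0.02) = 0.02
¬Q = 1 − 0.51 = 0.49
(P ∧ ¬¬P) → ¬Q = min(1, 1 − 0.02 + 0.49) = min(1, 1.47) = 1.00
¬((P ∧ ¬¬P) → ¬Q) = 1 − 1.00 = 0.00

0.00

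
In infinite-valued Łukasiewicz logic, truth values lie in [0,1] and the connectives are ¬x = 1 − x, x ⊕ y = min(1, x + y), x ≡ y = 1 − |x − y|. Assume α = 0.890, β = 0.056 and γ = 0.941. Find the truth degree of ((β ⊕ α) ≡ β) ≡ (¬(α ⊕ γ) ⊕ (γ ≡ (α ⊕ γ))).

β ⊕ α = min(1, 0.056 + 0.890) = min(1, 0.946) = 0.946
(β ⊕ α) ≡ β = 1 − |0.946 − 0.056| = 1 − 0.890 = 0.110
α ⊕ γ = min(1, 0.890 + 0.941) = min(1, 1.831) = 1.000
¬(α ⊕ γ) = 1 − 1.000 = 0.000
γ ≡ (α ⊕ γ) = 1 − |0.941 − 1.000| = 1 − 0.059 = 0.941
¬(α ⊕ γ) ⊕ (γ ≡ (α ⊕ γ)) = min(1, 0.000 + 0.941) = min(1, 0.941) = 0.941
((β ⊕ α) ≡ β) ≡ (¬(α ⊕ γ) ⊕ (γ ≡ (α ⊕ γ))) = 1 − |0.110 − 0.941| = 1 − 0.831 = 0.169

0.169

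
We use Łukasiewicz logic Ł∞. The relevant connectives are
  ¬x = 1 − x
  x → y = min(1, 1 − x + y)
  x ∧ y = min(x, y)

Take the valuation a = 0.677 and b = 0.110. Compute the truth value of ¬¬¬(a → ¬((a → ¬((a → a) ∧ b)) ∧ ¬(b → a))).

a → a = min(1, 1 − 0.677 + 0.677) = min(1, 1.000) = 1.000
(a → a) ∧ b = min(1.000, 0.110) = 0.110
¬((a → a) ∧ b) = 1 − 0.110 = 0.890
a → ¬((a → a) ∧ b) = min(1, 1 − 0.677 + 0.890) = min(1, 1.213) = 1.000
b → a = min(1, 1 − 0.110 + 0.677) = min(1, 1.567) = 1.000
¬(b → a) = 1 − 1.000 = 0.000
(a → ¬((a → a) ∧ b)) ∧ ¬(b → a) = min(1.000, 0.000) = 0.000
¬((a → ¬((a → a) ∧ b)) ∧ ¬(b → a)) = 1 − 0.000 = 1.000
a → ¬((a → ¬((a → a) ∧ b)) ∧ ¬(b → a)) = min(1, 1 − 0.677 + 1.000) = min(1, 1.323) = 1.000
¬(a → ¬((a → ¬((a → a) ∧ b)) ∧ ¬(b → a))) = 1 − 1.000 = 0.000
¬¬(a → ¬((a → ¬((a → a) ∧ b)) ∧ ¬(b → a))) = 1 − 0.000 = 1.000
¬¬¬(a → ¬((a → ¬((a → a) ∧ b)) ∧ ¬(b → a))) = 1 − 1.000 = 0.000

0.000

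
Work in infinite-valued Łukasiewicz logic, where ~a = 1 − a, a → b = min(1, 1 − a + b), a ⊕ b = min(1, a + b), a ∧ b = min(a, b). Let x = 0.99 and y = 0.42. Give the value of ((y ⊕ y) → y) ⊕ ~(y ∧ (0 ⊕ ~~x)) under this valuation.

1.00

y ⊕ y = min(1, 0.42 + 0.42) = min(1, 0.84) = 0.84
(y ⊕ y) → y = min(1, 1 − 0.84 + 0.42) = min(1, 0.58) = 0.58
~x = 1 − 0.99 = 0.01
~~x = 1 − 0.01 = 0.99
0 ⊕ ~~x = min(1, 0.00 + 0.99) = min(1, 0.99) = 0.99
y ∧ (0 ⊕ ~~x) = min(0.42, 0.99) = 0.42
~(y ∧ (0 ⊕ ~~x)) = 1 − 0.42 = 0.58
((y ⊕ y) → y) ⊕ ~(y ∧ (0 ⊕ ~~x)) = min(1, 0.58 + 0.58) = min(1, 1.16) = 1.00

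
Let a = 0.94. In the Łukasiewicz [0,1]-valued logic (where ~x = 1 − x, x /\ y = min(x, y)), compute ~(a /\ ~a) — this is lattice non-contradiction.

0.94

~a = 1 − 0.94 = 0.06
a /\ ~a = min(0.94, 0.06) = 0.06
~(a /\ ~a) = 1 − 0.06 = 0.94
(The value 0.94 < 1 shows this instance is not satisfied; not a Ł∞-tautology — its value is 1 − min(a, 1−a).)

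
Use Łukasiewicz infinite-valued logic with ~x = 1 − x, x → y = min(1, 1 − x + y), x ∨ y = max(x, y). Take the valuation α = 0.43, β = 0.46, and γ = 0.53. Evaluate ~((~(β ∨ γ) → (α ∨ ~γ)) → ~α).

β ∨ γ = max(0.46, 0.53) = 0.53
~(β ∨ γ) = 1 − 0.53 = 0.47
~γ = 1 − 0.53 = 0.47
α ∨ ~γ = max(0.43, 0.47) = 0.47
~(β ∨ γ) → (α ∨ ~γ) = min(1, 1 − 0.47 + 0.47) = min(1, 1.00) = 1.00
~α = 1 − 0.43 = 0.57
(~(β ∨ γ) → (α ∨ ~γ)) → ~α = min(1, 1 − 1.00 + 0.57) = min(1, 0.57) = 0.57
~((~(β ∨ γ) → (α ∨ ~γ)) → ~α) = 1 − 0.57 = 0.43

0.43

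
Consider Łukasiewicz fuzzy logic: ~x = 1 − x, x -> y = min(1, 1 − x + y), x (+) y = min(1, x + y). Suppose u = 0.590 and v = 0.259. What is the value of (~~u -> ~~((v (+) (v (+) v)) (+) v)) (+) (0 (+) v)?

~u = 1 − 0.590 = 0.410
~~u = 1 − 0.410 = 0.590
v (+) v = min(1, 0.259 + 0.259) = min(1, 0.518) = 0.518
v (+) (v (+) v) = min(1, 0.259 + 0.518) = min(1, 0.777) = 0.777
(v (+) (v (+) v)) (+) v = min(1, 0.777 + 0.259) = min(1, 1.036) = 1.000
~((v (+) (v (+) v)) (+) v) = 1 − 1.000 = 0.000
~~((v (+) (v (+) v)) (+) v) = 1 − 0.000 = 1.000
~~u -> ~~((v (+) (v (+) v)) (+) v) = min(1, 1 − 0.590 + 1.000) = min(1, 1.410) = 1.000
0 (+) v = min(1, 0.000 + 0.259) = min(1, 0.259) = 0.259
(~~u -> ~~((v (+) (v (+) v)) (+) v)) (+) (0 (+) v) = min(1, 1.000 + 0.259) = min(1, 1.259) = 1.000

1.000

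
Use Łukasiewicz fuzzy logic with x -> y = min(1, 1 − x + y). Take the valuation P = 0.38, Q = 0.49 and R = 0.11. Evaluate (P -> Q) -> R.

P -> Q = min(1, 1 − 0.38 + 0.49) = min(1, 1.11) = 1.00
(P -> Q) -> R = min(1, 1 − 1.00 + 0.11) = min(1, 0.11) = 0.11

0.11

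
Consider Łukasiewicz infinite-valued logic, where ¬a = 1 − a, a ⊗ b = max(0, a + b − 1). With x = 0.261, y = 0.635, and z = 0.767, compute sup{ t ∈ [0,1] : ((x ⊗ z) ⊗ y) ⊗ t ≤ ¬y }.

x ⊗ z = max(0, 0.261 + 0.767 − 1) = max(0, 0.028) = 0.028
(x ⊗ z) ⊗ y = max(0, 0.028 + 0.635 − 1) = max(0, -0.337) = 0.000
So the left factor is (x ⊗ z) ⊗ y = 0.000.
¬y = 1 − 0.635 = 0.365
So the right-hand bound is ¬y = 0.365.
The residuum of the Łukasiewicz t-norm gives the supremum: min(1, 1 − 0.000 + 0.365).
1 − 0.000 + 0.365 = 1.365, so t = min(1, 1.365) = 1.000.
Check: 0.000 ⊗ 1.000 = max(0, 0.000) = 0.000 ≤ 0.365.

1.000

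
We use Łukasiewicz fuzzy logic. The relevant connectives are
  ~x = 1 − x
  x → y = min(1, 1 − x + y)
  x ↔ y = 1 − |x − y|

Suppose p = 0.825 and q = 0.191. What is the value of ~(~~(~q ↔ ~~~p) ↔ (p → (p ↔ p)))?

~q = 1 − 0.191 = 0.809
~p = 1 − 0.825 = 0.175
~~p = 1 − 0.175 = 0.825
~~~p = 1 − 0.825 = 0.175
~q ↔ ~~~p = 1 − |0.809 − 0.175| = 1 − 0.634 = 0.366
~(~q ↔ ~~~p) = 1 − 0.366 = 0.634
~~(~q ↔ ~~~p) = 1 − 0.634 = 0.366
p ↔ p = 1 − |0.825 − 0.825| = 1 − 0.000 = 1.000
p → (p ↔ p) = min(1, 1 − 0.825 + 1.000) = min(1, 1.175) = 1.000
~~(~q ↔ ~~~p) ↔ (p → (p ↔ p)) = 1 − |0.366 − 1.000| = 1 − 0.634 = 0.366
~(~~(~q ↔ ~~~p) ↔ (p → (p ↔ p))) = 1 − 0.366 = 0.634

0.634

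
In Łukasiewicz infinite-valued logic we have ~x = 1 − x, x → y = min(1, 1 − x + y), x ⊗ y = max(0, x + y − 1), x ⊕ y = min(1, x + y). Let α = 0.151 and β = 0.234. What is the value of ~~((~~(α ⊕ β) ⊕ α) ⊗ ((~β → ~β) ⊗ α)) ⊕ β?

0.234

α ⊕ β = min(1, 0.151 + 0.234) = min(1, 0.385) = 0.385
~(α ⊕ β) = 1 − 0.385 = 0.615
~~(α ⊕ β) = 1 − 0.615 = 0.385
~~(α ⊕ β) ⊕ α = min(1, 0.385 + 0.151) = min(1, 0.536) = 0.536
~β = 1 − 0.234 = 0.766
~β → ~β = min(1, 1 − 0.766 + 0.766) = min(1, 1.000) = 1.000
(~β → ~β) ⊗ α = max(0, 1.000 + 0.151 − 1) = max(0, 0.151) = 0.151
(~~(α ⊕ β) ⊕ α) ⊗ ((~β → ~β) ⊗ α) = max(0, 0.536 + 0.151 − 1) = max(0, -0.313) = 0.000
~((~~(α ⊕ β) ⊕ α) ⊗ ((~β → ~β) ⊗ α)) = 1 − 0.000 = 1.000
~~((~~(α ⊕ β) ⊕ α) ⊗ ((~β → ~β) ⊗ α)) = 1 − 1.000 = 0.000
~~((~~(α ⊕ β) ⊕ α) ⊗ ((~β → ~β) ⊗ α)) ⊕ β = min(1, 0.000 + 0.234) = min(1, 0.234) = 0.234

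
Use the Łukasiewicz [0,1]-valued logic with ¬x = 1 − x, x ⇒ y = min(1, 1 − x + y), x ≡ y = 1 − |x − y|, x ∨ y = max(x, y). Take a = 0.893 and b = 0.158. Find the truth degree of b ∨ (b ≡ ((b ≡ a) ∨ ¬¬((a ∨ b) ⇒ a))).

b ≡ a = 1 − |0.158 − 0.893| = 1 − 0.735 = 0.265
a ∨ b = max(0.893, 0.158) = 0.893
(a ∨ b) ⇒ a = min(1, 1 − 0.893 + 0.893) = min(1, 1.000) = 1.000
¬((a ∨ b) ⇒ a) = 1 − 1.000 = 0.000
¬¬((a ∨ b) ⇒ a) = 1 − 0.000 = 1.000
(b ≡ a) ∨ ¬¬((a ∨ b) ⇒ a) = max(0.265, 1.000) = 1.000
b ≡ ((b ≡ a) ∨ ¬¬((a ∨ b) ⇒ a)) = 1 − |0.158 − 1.000| = 1 − 0.842 = 0.158
b ∨ (b ≡ ((b ≡ a) ∨ ¬¬((a ∨ b) ⇒ a))) = max(0.158, 0.158) = 0.158

0.158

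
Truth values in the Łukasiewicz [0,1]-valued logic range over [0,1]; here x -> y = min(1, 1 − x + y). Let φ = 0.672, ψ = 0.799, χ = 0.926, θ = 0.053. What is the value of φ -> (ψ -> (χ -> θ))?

χ -> θ = min(1, 1 − 0.926 + 0.053) = min(1, 0.127) = 0.127
ψ -> (χ -> θ) = min(1, 1 − 0.799 + 0.127) = min(1, 0.328) = 0.328
φ -> (ψ -> (χ -> θ)) = min(1, 1 − 0.672 + 0.328) = min(1, 0.656) = 0.656

0.656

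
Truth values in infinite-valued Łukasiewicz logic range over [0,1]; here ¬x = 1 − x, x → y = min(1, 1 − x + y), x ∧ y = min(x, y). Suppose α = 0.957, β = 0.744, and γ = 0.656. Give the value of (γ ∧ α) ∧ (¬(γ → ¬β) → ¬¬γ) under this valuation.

0.656

γ ∧ α = min(0.656, 0.957) = 0.656
¬β = 1 − 0.744 = 0.256
γ → ¬β = min(1, 1 − 0.656 + 0.256) = min(1, 0.600) = 0.600
¬(γ → ¬β) = 1 − 0.600 = 0.400
¬γ = 1 − 0.656 = 0.344
¬¬γ = 1 − 0.344 = 0.656
¬(γ → ¬β) → ¬¬γ = min(1, 1 − 0.400 + 0.656) = min(1, 1.256) = 1.000
(γ ∧ α) ∧ (¬(γ → ¬β) → ¬¬γ) = min(0.656, 1.000) = 0.656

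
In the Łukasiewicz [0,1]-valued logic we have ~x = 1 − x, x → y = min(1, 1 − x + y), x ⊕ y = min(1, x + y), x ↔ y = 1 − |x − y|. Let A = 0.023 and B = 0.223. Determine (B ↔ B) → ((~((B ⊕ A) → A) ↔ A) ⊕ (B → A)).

1.000

B ↔ B = 1 − |0.223 − 0.223| = 1 − 0.000 = 1.000
B ⊕ A = min(1, 0.223 + 0.023) = min(1, 0.246) = 0.246
(B ⊕ A) → A = min(1, 1 − 0.246 + 0.023) = min(1, 0.777) = 0.777
~((B ⊕ A) → A) = 1 − 0.777 = 0.223
~((B ⊕ A) → A) ↔ A = 1 − |0.223 − 0.023| = 1 − 0.200 = 0.800
B → A = min(1, 1 − 0.223 + 0.023) = min(1, 0.800) = 0.800
(~((B ⊕ A) → A) ↔ A) ⊕ (B → A) = min(1, 0.800 + 0.800) = min(1, 1.600) = 1.000
(B ↔ B) → ((~((B ⊕ A) → A) ↔ A) ⊕ (B → A)) = min(1, 1 − 1.000 + 1.000) = min(1, 1.000) = 1.000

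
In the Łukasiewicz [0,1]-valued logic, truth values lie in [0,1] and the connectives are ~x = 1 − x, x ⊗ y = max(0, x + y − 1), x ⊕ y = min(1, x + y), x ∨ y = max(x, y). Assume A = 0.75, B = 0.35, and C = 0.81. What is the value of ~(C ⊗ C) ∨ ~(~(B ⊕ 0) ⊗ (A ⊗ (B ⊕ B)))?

C ⊗ C = max(0, 0.81 + 0.81 − 1) = max(0, 0.62) = 0.62
~(C ⊗ C) = 1 − 0.62 = 0.38
B ⊕ 0 = min(1, 0.35 + 0.00) = min(1, 0.35) = 0.35
~(B ⊕ 0) = 1 − 0.35 = 0.65
B ⊕ B = min(1, 0.35 + 0.35) = min(1, 0.70) = 0.70
A ⊗ (B ⊕ B) = max(0, 0.75 + 0.70 − 1) = max(0, 0.45) = 0.45
~(B ⊕ 0) ⊗ (A ⊗ (B ⊕ B)) = max(0, 0.65 + 0.45 − 1) = max(0, 0.10) = 0.10
~(~(B ⊕ 0) ⊗ (A ⊗ (B ⊕ B))) = 1 − 0.10 = 0.90
~(C ⊗ C) ∨ ~(~(B ⊕ 0) ⊗ (A ⊗ (B ⊕ B))) = max(0.38, 0.90) = 0.90

0.90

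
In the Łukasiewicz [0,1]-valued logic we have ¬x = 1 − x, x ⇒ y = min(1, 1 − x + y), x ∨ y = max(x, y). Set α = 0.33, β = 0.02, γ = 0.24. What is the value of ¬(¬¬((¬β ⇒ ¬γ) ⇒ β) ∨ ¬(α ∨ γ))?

¬β = 1 − 0.02 = 0.98
¬γ = 1 − 0.24 = 0.76
¬β ⇒ ¬γ = min(1, 1 − 0.98 + 0.76) = min(1, 0.78) = 0.78
(¬β ⇒ ¬γ) ⇒ β = min(1, 1 − 0.78 + 0.02) = min(1, 0.24) = 0.24
¬((¬β ⇒ ¬γ) ⇒ β) = 1 − 0.24 = 0.76
¬¬((¬β ⇒ ¬γ) ⇒ β) = 1 − 0.76 = 0.24
α ∨ γ = max(0.33, 0.24) = 0.33
¬(α ∨ γ) = 1 − 0.33 = 0.67
¬¬((¬β ⇒ ¬γ) ⇒ β) ∨ ¬(α ∨ γ) = max(0.24, 0.67) = 0.67
¬(¬¬((¬β ⇒ ¬γ) ⇒ β) ∨ ¬(α ∨ γ)) = 1 − 0.67 = 0.33

0.33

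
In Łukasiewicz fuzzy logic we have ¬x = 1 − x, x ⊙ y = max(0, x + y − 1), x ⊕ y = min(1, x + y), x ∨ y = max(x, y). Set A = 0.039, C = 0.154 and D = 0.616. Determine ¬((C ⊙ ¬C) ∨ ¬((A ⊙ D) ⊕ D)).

¬C = 1 − 0.154 = 0.846
C ⊙ ¬C = max(0, 0.154 + 0.846 − 1) = max(0, 0.000) = 0.000
A ⊙ D = max(0, 0.039 + 0.616 − 1) = max(0, -0.345) = 0.000
(A ⊙ D) ⊕ D = min(1, 0.000 + 0.616) = min(1, 0.616) = 0.616
¬((A ⊙ D) ⊕ D) = 1 − 0.616 = 0.384
(C ⊙ ¬C) ∨ ¬((A ⊙ D) ⊕ D) = max(0.000, 0.384) = 0.384
¬((C ⊙ ¬C) ∨ ¬((A ⊙ D) ⊕ D)) = 1 − 0.384 = 0.616

0.616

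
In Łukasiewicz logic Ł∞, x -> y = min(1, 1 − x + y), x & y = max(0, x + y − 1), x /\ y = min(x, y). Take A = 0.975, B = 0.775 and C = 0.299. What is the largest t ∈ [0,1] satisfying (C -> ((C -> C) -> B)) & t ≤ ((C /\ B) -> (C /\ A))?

1.000

C -> C = min(1, 1 − 0.299 + 0.299) = min(1, 1.000) = 1.000
(C -> C) -> B = min(1, 1 − 1.000 + 0.775) = min(1, 0.775) = 0.775
C -> ((C -> C) -> B) = min(1, 1 − 0.299 + 0.775) = min(1, 1.476) = 1.000
So the left factor is C -> ((C -> C) -> B) = 1.000.
C /\ B = min(0.299, 0.775) = 0.299
C /\ A = min(0.299, 0.975) = 0.299
(C /\ B) -> (C /\ A) = min(1, 1 − 0.299 + 0.299) = min(1, 1.000) = 1.000
So the right-hand bound is (C /\ B) -> (C /\ A) = 1.000.
The residuum of the Łukasiewicz t-norm gives the supremum: min(1, 1 − 1.000 + 1.000).
1 − 1.000 + 1.000 = 1.000, so t = min(1, 1.000) = 1.000.
Check: 1.000 & 1.000 = max(0, 1.000) = 1.000 ≤ 1.000.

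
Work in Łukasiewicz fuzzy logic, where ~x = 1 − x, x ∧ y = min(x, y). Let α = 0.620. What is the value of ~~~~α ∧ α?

~α = 1 − 0.620 = 0.380
~~α = 1 − 0.380 = 0.620
~~~α = 1 − 0.620 = 0.380
~~~~α = 1 − 0.380 = 0.620
~~~~α ∧ α = min(0.620, 0.620) = 0.620

0.620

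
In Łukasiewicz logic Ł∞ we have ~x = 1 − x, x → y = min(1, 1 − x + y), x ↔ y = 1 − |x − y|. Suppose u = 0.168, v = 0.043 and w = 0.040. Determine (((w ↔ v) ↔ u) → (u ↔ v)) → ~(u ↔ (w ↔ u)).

w ↔ v = 1 − |0.040 − 0.043| = 1 − 0.003 = 0.997
(w ↔ v) ↔ u = 1 − |0.997 − 0.168| = 1 − 0.829 = 0.171
u ↔ v = 1 − |0.168 − 0.043| = 1 − 0.125 = 0.875
((w ↔ v) ↔ u) → (u ↔ v) = min(1, 1 − 0.171 + 0.875) = min(1, 1.704) = 1.000
w ↔ u = 1 − |0.040 − 0.168| = 1 − 0.128 = 0.872
u ↔ (w ↔ u) = 1 − |0.168 − 0.872| = 1 − 0.704 = 0.296
~(u ↔ (w ↔ u)) = 1 − 0.296 = 0.704
(((w ↔ v) ↔ u) → (u ↔ v)) → ~(u ↔ (w ↔ u)) = min(1, 1 − 1.000 + 0.704) = min(1, 0.704) = 0.704

0.704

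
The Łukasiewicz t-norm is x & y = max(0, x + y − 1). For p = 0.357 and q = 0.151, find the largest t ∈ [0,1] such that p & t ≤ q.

The residuum of the Łukasiewicz t-norm gives the supremum: min(1, 1 − 0.357 + 0.151).
1 − 0.357 + 0.151 = 0.794, so t = min(1, 0.794) = 0.794.
Check: 0.357 & 0.794 = max(0, 0.151) = 0.151 ≤ 0.151.

0.794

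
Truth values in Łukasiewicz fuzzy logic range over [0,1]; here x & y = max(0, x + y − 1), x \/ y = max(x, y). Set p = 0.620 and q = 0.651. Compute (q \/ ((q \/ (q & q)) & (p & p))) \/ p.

q & q = max(0, 0.651 + 0.651 − 1) = max(0, 0.302) = 0.302
q \/ (q & q) = max(0.651, 0.302) = 0.651
p & p = max(0, 0.620 + 0.620 − 1) = max(0, 0.240) = 0.240
(q \/ (q & q)) & (p & p) = max(0, 0.651 + 0.240 − 1) = max(0, -0.109) = 0.000
q \/ ((q \/ (q & q)) & (p & p)) = max(0.651, 0.000) = 0.651
(q \/ ((q \/ (q & q)) & (p & p))) \/ p = max(0.651, 0.620) = 0.651

0.651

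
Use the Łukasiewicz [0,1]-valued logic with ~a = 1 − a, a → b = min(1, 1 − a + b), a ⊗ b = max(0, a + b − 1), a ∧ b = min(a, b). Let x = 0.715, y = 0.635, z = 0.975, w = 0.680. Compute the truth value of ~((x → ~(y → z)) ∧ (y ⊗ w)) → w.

0.965

y → z = min(1, 1 − 0.635 + 0.975) = min(1, 1.340) = 1.000
~(y → z) = 1 − 1.000 = 0.000
x → ~(y → z) = min(1, 1 − 0.715 + 0.000) = min(1, 0.285) = 0.285
y ⊗ w = max(0, 0.635 + 0.680 − 1) = max(0, 0.315) = 0.315
(x → ~(y → z)) ∧ (y ⊗ w) = min(0.285, 0.315) = 0.285
~((x → ~(y → z)) ∧ (y ⊗ w)) = 1 − 0.285 = 0.715
~((x → ~(y → z)) ∧ (y ⊗ w)) → w = min(1, 1 − 0.715 + 0.680) = min(1, 0.965) = 0.965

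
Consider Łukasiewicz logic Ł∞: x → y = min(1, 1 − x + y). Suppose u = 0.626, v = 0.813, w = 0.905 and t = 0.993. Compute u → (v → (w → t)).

w → t = min(1, 1 − 0.905 + 0.993) = min(1, 1.088) = 1.000
v → (w → t) = min(1, 1 − 0.813 + 1.000) = min(1, 1.187) = 1.000
u → (v → (w → t)) = min(1, 1 − 0.626 + 1.000) = min(1, 1.374) = 1.000

1.000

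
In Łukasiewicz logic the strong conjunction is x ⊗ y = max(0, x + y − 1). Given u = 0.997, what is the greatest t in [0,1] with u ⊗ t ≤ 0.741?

The residuum of the Łukasiewicz t-norm gives the supremum: min(1, 1 − 0.997 + 0.741).
1 − 0.997 + 0.741 = 0.744, so t = min(1, 0.744) = 0.744.
Check: 0.997 ⊗ 0.744 = max(0, 0.741) = 0.741 ≤ 0.741.

0.744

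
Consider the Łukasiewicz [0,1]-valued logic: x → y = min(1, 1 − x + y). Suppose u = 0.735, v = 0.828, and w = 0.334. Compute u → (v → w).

v → w = min(1, 1 − 0.828 + 0.334) = min(1, 0.506) = 0.506
u → (v → w) = min(1, 1 − 0.735 + 0.506) = min(1, 0.771) = 0.771

0.771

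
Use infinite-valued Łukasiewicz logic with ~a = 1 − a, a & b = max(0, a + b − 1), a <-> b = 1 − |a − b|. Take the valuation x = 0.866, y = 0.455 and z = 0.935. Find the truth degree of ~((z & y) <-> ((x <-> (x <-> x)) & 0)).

z & y = max(0, 0.935 + 0.455 − 1) = max(0, 0.390) = 0.390
x <-> x = 1 − |0.866 − 0.866| = 1 − 0.000 = 1.000
x <-> (x <-> x) = 1 − |0.866 − 1.000| = 1 − 0.134 = 0.866
(x <-> (x <-> x)) & 0 = max(0, 0.866 + 0.000 − 1) = max(0, -0.134) = 0.000
(z & y) <-> ((x <-> (x <-> x)) & 0) = 1 − |0.390 − 0.000| = 1 − 0.390 = 0.610
~((z & y) <-> ((x <-> (x <-> x)) & 0)) = 1 − 0.610 = 0.390

0.390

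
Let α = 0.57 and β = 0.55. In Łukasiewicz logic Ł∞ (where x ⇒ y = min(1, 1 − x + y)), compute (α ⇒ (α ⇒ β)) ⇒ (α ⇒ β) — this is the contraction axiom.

α ⇒ β = min(1, 1 − 0.57 + 0.55) = min(1, 0.98) = 0.98
α ⇒ (α ⇒ β) = min(1, 1 − 0.57 + 0.98) = min(1, 1.41) = 1.00
(α ⇒ (α ⇒ β)) ⇒ (α ⇒ β) = min(1, 1 − 1.00 + 0.98) = min(1, 0.98) = 0.98
(The value 0.98 < 1 shows this instance is not satisfied; fails in Ł∞ (the t-norm is not idempotent).)

0.98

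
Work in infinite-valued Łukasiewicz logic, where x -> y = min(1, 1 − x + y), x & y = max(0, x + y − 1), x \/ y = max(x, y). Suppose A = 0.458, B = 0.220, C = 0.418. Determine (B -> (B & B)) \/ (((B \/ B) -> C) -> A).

0.780

B & B = max(0, 0.220 + 0.220 − 1) = max(0, -0.560) = 0.000
B -> (B & B) = min(1, 1 − 0.220 + 0.000) = min(1, 0.780) = 0.780
B \/ B = max(0.220, 0.220) = 0.220
(B \/ B) -> C = min(1, 1 − 0.220 + 0.418) = min(1, 1.198) = 1.000
((B \/ B) -> C) -> A = min(1, 1 − 1.000 + 0.458) = min(1, 0.458) = 0.458
(B -> (B & B)) \/ (((B \/ B) -> C) -> A) = max(0.780, 0.458) = 0.780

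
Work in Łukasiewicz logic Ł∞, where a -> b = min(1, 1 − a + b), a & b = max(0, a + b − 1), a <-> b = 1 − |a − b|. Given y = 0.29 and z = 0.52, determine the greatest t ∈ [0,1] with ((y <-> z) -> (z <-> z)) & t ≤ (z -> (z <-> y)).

1.00

y <-> z = 1 − |0.29 − 0.52| = 1 − 0.23 = 0.77
z <-> z = 1 − |0.52 − 0.52| = 1 − 0.00 = 1.00
(y <-> z) -> (z <-> z) = min(1, 1 − 0.77 + 1.00) = min(1, 1.23) = 1.00
So the left factor is (y <-> z) -> (z <-> z) = 1.00.
z <-> y = 1 − |0.52 − 0.29| = 1 − 0.23 = 0.77
z -> (z <-> y) = min(1, 1 − 0.52 + 0.77) = min(1, 1.25) = 1.00
So the right-hand bound is z -> (z <-> y) = 1.00.
The residuum of the Łukasiewicz t-norm gives the supremum: min(1, 1 − 1.00 + 1.00).
1 − 1.00 + 1.00 = 1.00, so t = min(1, 1.00) = 1.00.
Check: 1.00 & 1.00 = max(0, 1.00) = 1.00 ≤ 1.00.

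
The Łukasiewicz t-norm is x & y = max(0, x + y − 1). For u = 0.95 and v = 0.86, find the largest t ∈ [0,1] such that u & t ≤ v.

0.91

The residuum of the Łukasiewicz t-norm gives the supremum: min(1, 1 − 0.95 + 0.86).
1 − 0.95 + 0.86 = 0.91, so t = min(1, 0.91) = 0.91.
Check: 0.95 & 0.91 = max(0, 0.86) = 0.86 ≤ 0.86.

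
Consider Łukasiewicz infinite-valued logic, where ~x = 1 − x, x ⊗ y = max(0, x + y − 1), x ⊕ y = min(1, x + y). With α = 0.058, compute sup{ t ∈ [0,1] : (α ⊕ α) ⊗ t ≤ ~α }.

1.000

α ⊕ α = min(1, 0.058 + 0.058) = min(1, 0.116) = 0.116
So the left factor is α ⊕ α = 0.116.
~α = 1 − 0.058 = 0.942
So the right-hand bound is ~α = 0.942.
The residuum of the Łukasiewicz t-norm gives the supremum: min(1, 1 − 0.116 + 0.942).
1 − 0.116 + 0.942 = 1.826, so t = min(1, 1.826) = 1.000.
Check: 0.116 ⊗ 1.000 = max(0, 0.116) = 0.116 ≤ 0.942.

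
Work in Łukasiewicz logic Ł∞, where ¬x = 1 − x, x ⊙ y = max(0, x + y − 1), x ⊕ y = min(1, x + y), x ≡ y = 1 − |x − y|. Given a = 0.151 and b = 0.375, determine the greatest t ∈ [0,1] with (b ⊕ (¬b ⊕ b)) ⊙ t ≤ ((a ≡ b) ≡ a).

¬b = 1 − 0.375 = 0.625
¬b ⊕ b = min(1, 0.625 + 0.375) = min(1, 1.000) = 1.000
b ⊕ (¬b ⊕ b) = min(1, 0.375 + 1.000) = min(1, 1.375) = 1.000
So the left factor is b ⊕ (¬b ⊕ b) = 1.000.
a ≡ b = 1 − |0.151 − 0.375| = 1 − 0.224 = 0.776
(a ≡ b) ≡ a = 1 − |0.776 − 0.151| = 1 − 0.625 = 0.375
So the right-hand bound is (a ≡ b) ≡ a = 0.375.
The residuum of the Łukasiewicz t-norm gives the supremum: min(1, 1 − 1.000 + 0.375).
1 − 1.000 + 0.375 = 0.375, so t = min(1, 0.375) = 0.375.
Check: 1.000 ⊙ 0.375 = max(0, 0.375) = 0.375 ≤ 0.375.

0.375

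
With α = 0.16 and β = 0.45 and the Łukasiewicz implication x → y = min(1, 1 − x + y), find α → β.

1.00

α → β = min(1, 1 − 0.16 + 0.45) = min(1, 1.29) = 1.00
For comparison, the Gödel implication (1 if x ≤ y else y) would give 1.00.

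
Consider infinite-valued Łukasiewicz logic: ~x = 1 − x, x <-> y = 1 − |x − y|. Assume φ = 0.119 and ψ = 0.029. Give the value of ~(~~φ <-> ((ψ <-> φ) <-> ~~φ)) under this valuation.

0.090

~φ = 1 − 0.119 = 0.881
~~φ = 1 − 0.881 = 0.119
ψ <-> φ = 1 − |0.029 − 0.119| = 1 − 0.090 = 0.910
(ψ <-> φ) <-> ~~φ = 1 − |0.910 − 0.119| = 1 − 0.791 = 0.209
~~φ <-> ((ψ <-> φ) <-> ~~φ) = 1 − |0.119 − 0.209| = 1 − 0.090 = 0.910
~(~~φ <-> ((ψ <-> φ) <-> ~~φ)) = 1 − 0.910 = 0.090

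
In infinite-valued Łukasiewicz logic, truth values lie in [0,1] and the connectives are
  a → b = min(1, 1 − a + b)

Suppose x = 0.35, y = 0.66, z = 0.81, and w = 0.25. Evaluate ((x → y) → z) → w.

x → y = min(1, 1 − 0.35 + 0.66) = min(1, 1.31) = 1.00
(x → y) → z = min(1, 1 − 1.00 + 0.81) = min(1, 0.81) = 0.81
((x → y) → z) → w = min(1, 1 − 0.81 + 0.25) = min(1, 0.44) = 0.44

0.44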